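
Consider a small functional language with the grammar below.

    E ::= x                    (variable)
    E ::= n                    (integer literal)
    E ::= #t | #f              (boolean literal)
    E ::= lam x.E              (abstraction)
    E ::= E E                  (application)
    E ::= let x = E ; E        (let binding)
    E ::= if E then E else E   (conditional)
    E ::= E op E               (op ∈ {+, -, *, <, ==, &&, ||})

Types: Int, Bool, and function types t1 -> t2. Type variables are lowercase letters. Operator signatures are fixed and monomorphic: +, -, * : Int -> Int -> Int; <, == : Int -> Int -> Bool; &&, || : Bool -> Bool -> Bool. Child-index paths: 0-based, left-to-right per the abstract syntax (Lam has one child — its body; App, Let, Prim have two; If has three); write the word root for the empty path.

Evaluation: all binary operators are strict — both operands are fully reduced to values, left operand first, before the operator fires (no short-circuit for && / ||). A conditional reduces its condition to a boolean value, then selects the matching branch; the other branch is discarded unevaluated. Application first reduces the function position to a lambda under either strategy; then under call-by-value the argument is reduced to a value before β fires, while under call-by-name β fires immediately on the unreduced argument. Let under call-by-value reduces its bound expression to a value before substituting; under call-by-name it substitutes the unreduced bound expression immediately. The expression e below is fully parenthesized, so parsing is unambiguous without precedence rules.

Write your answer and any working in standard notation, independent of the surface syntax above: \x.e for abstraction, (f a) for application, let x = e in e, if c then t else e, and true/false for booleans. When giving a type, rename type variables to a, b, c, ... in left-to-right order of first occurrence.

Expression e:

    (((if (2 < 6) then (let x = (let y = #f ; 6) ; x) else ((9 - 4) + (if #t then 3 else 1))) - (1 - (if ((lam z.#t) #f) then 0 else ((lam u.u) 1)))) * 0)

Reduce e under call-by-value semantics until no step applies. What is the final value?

Derivation:
step 0: (((if (2 < 6) then (let x = (let y = false in 6) in x) else ((9 - 4) + (if true then 3 else 1))) - (1 - (if ((\z.true) false) then 0 else ((\u.u) 1)))) * 0)
step 1: [delta@0.0.0] (((if true then (let x = (let y = false in 6) in x) else ((9 - 4) + (if true then 3 else 1))) - (1 - (if ((\z.true) false) then 0 else ((\u.u) 1)))) * 0)
step 2: [if@0.0] (((let x = (let y = false in 6) in x) - (1 - (if ((\z.true) false) then 0 else ((\u.u) 1)))) * 0)
step 3: [let@0.0.0] (((let x = 6 in x) - (1 - (if ((\z.true) false) then 0 else ((\u.u) 1)))) * 0)
step 4: [let@0.0] ((6 - (1 - (if ((\z.true) false) then 0 else ((\u.u) 1)))) * 0)
step 5: [beta@0.1.1.0] ((6 - (1 - (if true then 0 else ((\u.u) 1)))) * 0)
step 6: [if@0.1.1] ((6 - (1 - 0)) * 0)
step 7: [delta@0.1] ((6 - 1) * 0)
step 8: [delta@0] (5 * 0)
step 9: [delta@root] 0

Answer: 0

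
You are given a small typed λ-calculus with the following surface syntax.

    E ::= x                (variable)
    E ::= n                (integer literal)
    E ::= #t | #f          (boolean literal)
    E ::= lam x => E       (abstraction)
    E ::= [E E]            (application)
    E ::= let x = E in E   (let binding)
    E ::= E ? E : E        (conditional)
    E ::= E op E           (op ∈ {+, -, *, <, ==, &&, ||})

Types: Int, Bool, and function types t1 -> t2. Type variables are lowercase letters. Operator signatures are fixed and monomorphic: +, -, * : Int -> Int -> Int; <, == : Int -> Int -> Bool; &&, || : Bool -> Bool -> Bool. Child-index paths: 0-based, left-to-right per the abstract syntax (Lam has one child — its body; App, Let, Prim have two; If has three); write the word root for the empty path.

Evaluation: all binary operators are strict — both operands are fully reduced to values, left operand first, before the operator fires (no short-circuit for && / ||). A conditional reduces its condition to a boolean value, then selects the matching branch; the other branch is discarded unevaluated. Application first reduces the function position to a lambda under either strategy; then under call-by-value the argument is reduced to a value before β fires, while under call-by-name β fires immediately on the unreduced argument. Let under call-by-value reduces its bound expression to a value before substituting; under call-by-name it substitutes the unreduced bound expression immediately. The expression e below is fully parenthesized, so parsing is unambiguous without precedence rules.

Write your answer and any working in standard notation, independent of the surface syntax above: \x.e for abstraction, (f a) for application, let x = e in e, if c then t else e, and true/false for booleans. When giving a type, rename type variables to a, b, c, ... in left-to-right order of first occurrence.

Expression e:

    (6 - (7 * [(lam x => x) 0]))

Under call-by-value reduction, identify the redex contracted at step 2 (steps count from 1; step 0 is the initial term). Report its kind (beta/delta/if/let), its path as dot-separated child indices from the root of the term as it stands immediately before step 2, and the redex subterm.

Working:
step 0: (6 - (7 * ((\x.x) 0)))
step 1: [beta@1.1] (6 - (7 * 0))
step 2: [delta@1] (6 - 0)

Answer: delta at 1 : (7 * 0)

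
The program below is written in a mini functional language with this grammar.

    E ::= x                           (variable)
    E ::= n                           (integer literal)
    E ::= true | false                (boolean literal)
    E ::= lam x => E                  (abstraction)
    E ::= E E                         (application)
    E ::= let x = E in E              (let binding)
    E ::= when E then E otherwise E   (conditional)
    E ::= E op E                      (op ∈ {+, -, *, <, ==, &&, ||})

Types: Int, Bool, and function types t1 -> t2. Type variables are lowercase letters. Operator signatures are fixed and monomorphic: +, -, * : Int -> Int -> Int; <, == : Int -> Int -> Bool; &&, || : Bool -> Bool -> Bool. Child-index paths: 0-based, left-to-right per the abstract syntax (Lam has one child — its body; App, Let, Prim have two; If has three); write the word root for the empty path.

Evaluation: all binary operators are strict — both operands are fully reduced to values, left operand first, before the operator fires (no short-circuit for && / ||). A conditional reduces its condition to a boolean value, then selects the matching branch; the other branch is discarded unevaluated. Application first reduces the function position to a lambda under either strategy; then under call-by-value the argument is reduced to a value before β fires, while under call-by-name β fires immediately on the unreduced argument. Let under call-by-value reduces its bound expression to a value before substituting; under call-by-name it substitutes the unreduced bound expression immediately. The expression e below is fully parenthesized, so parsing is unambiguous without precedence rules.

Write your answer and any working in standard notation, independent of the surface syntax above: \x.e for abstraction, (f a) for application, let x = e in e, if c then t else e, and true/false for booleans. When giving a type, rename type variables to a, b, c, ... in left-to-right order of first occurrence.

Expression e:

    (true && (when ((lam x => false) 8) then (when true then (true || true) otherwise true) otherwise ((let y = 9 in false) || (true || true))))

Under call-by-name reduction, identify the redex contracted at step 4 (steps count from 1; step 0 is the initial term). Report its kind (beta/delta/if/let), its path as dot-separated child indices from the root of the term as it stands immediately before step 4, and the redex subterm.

Derivation:
step 0: (true && (if ((\x.false) 8) then (if true then (true || true) else true) else ((let y = 9 in false) || (true || true))))
step 1: [beta@1.0] (true && (if false then (if true then (true || true) else true) else ((let y = 9 in false) || (true || true))))
step 2: [if@1] (true && ((let y = 9 in false) || (true || true)))
step 3: [let@1.0] (true && (false || (true || true)))
step 4: [delta@1.1] (true && (false || true))

Answer: delta at 1.1 : (true || true)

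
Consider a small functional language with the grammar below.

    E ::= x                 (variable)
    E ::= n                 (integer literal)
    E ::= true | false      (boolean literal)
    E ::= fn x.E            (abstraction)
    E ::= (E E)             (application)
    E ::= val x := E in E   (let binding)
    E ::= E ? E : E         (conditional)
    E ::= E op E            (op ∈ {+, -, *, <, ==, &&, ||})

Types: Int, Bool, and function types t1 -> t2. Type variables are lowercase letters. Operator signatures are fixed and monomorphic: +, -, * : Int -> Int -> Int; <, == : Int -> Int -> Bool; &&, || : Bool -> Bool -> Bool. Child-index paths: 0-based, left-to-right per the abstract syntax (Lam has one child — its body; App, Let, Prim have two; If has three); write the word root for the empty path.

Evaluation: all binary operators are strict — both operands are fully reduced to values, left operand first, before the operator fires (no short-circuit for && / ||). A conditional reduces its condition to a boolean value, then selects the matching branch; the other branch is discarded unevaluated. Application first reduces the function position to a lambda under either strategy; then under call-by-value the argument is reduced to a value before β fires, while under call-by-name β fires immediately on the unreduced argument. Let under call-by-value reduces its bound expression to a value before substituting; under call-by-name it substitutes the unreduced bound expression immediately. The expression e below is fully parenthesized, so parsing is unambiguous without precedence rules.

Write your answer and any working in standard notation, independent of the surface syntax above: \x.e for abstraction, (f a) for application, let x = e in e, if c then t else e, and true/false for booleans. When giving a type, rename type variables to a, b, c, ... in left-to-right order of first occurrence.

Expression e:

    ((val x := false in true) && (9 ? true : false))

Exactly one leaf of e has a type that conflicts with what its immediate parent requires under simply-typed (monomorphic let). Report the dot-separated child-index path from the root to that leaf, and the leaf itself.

Trace:
let x : Bool
  unify Bool ~ Bool
  unify Int ~ Bool
  FAIL: mismatch Int ~ Bool

Answer: 1.0 : 9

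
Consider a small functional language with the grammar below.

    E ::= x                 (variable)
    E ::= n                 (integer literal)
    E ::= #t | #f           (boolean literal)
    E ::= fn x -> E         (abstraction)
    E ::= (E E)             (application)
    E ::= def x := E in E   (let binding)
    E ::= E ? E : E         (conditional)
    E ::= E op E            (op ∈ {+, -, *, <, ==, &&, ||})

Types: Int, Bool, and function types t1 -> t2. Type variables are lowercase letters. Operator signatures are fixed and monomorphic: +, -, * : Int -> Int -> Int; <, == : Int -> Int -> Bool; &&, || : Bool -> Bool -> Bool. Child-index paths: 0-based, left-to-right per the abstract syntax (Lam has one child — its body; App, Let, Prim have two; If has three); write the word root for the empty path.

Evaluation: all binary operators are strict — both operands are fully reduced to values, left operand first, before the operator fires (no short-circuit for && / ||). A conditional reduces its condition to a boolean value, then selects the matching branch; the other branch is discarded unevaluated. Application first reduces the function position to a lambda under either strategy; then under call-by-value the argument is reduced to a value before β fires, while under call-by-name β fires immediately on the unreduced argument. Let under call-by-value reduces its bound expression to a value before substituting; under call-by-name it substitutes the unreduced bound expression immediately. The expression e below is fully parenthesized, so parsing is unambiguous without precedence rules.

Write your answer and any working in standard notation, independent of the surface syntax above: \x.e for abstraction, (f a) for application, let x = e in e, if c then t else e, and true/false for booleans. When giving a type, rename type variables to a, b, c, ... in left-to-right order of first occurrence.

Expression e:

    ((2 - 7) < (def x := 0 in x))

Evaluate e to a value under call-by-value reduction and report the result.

Answer: true

Trace:
step 0: ((2 - 7) < (let x = 0 in x))
step 1: [delta@0] (-5 < (let x = 0 in x))
step 2: [let@1] (-5 < 0)
step 3: [delta@root] true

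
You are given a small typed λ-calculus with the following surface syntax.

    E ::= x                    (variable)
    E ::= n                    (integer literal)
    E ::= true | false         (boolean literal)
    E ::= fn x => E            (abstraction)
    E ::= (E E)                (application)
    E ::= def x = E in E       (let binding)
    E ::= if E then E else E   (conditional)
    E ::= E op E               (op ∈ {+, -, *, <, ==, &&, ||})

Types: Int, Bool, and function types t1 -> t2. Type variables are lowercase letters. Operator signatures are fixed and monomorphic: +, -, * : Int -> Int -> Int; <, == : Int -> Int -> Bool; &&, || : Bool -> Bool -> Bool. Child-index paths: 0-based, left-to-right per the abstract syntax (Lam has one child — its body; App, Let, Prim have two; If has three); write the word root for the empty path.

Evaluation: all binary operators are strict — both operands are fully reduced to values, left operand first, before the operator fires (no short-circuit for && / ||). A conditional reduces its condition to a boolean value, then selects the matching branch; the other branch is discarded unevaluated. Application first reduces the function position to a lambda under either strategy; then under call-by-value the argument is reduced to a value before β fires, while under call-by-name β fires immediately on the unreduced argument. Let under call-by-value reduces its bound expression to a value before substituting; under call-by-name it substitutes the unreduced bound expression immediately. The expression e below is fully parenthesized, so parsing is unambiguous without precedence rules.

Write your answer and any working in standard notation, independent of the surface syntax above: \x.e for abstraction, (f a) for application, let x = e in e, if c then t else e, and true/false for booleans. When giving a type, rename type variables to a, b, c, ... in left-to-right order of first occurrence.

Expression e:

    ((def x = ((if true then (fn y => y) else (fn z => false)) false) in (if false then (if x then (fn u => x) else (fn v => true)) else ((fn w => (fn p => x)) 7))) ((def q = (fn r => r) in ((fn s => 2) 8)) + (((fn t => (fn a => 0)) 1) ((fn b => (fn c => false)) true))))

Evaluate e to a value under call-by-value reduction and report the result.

Derivation:
step 0: ((let x = ((if true then (\y.y) else (\z.false)) false) in (if false then (if x then (\u.x) else (\v.true)) else ((\w.(\p.x)) 7))) ((let q = (\r.r) in ((\s.2) 8)) + (((\t.(\a.0)) 1) ((\b.(\c.false)) true))))
step 1: [if@0.0.0] ((let x = ((\y.y) false) in (if false then (if x then (\u.x) else (\v.true)) else ((\w.(\p.x)) 7))) ((let q = (\r.r) in ((\s.2) 8)) + (((\t.(\a.0)) 1) ((\b.(\c.false)) true))))
step 2: [beta@0.0] ((let x = false in (if false then (if x then (\u.x) else (\v.true)) else ((\w.(\p.x)) 7))) ((let q = (\r.r) in ((\s.2) 8)) + (((\t.(\a.0)) 1) ((\b.(\c.false)) true))))
step 3: [let@0] ((if false then (if false then (\u.false) else (\v.true)) else ((\w.(\p.false)) 7)) ((let q = (\r.r) in ((\s.2) 8)) + (((\t.(\a.0)) 1) ((\b.(\c.false)) true))))
step 4: [if@0] (((\w.(\p.false)) 7) ((let q = (\r.r) in ((\s.2) 8)) + (((\t.(\a.0)) 1) ((\b.(\c.false)) true))))
step 5: [beta@0] ((\p.false) ((let q = (\r.r) in ((\s.2) 8)) + (((\t.(\a.0)) 1) ((\b.(\c.false)) true))))
step 6: [let@1.0] ((\p.false) (((\s.2) 8) + (((\t.(\a.0)) 1) ((\b.(\c.false)) true))))
step 7: [beta@1.0] ((\p.false) (2 + (((\t.(\a.0)) 1) ((\b.(\c.false)) true))))
step 8: [beta@1.1.0] ((\p.false) (2 + ((\a.0) ((\b.(\c.false)) true))))
step 9: [beta@1.1.1] ((\p.false) (2 + ((\a.0) (\c.false))))
step 10: [beta@1.1] ((\p.false) (2 + 0))
step 11: [delta@1] ((\p.false) 2)
step 12: [beta@root] false

Answer: false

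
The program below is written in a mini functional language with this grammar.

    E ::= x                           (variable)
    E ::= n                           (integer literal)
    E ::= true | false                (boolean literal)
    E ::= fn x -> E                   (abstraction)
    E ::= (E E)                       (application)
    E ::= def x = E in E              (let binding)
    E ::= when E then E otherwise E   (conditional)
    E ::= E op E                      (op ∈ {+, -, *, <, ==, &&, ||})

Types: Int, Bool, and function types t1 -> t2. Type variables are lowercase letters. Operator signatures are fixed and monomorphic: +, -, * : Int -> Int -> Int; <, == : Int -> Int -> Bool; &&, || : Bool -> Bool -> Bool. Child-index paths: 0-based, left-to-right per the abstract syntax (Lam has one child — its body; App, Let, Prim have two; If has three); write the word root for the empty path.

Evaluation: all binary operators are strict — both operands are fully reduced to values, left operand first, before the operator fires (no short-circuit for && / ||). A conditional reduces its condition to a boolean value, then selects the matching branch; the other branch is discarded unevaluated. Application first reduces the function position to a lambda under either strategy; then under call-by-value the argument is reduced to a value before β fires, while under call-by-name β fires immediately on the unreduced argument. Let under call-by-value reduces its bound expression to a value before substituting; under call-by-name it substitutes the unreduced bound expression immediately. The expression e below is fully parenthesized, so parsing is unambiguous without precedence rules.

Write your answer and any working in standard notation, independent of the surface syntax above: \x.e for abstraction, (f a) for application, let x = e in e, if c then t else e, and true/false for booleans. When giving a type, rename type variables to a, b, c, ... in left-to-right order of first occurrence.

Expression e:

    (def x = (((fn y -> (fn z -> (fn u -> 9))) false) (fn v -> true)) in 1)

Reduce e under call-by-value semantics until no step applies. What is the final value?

Trace:
step 0: (let x = (((\y.(\z.(\u.9))) false) (\v.true)) in 1)
step 1: [beta@0.0] (let x = ((\z.(\u.9)) (\v.true)) in 1)
step 2: [beta@0] (let x = (\u.9) in 1)
step 3: [let@root] 1

Answer: 1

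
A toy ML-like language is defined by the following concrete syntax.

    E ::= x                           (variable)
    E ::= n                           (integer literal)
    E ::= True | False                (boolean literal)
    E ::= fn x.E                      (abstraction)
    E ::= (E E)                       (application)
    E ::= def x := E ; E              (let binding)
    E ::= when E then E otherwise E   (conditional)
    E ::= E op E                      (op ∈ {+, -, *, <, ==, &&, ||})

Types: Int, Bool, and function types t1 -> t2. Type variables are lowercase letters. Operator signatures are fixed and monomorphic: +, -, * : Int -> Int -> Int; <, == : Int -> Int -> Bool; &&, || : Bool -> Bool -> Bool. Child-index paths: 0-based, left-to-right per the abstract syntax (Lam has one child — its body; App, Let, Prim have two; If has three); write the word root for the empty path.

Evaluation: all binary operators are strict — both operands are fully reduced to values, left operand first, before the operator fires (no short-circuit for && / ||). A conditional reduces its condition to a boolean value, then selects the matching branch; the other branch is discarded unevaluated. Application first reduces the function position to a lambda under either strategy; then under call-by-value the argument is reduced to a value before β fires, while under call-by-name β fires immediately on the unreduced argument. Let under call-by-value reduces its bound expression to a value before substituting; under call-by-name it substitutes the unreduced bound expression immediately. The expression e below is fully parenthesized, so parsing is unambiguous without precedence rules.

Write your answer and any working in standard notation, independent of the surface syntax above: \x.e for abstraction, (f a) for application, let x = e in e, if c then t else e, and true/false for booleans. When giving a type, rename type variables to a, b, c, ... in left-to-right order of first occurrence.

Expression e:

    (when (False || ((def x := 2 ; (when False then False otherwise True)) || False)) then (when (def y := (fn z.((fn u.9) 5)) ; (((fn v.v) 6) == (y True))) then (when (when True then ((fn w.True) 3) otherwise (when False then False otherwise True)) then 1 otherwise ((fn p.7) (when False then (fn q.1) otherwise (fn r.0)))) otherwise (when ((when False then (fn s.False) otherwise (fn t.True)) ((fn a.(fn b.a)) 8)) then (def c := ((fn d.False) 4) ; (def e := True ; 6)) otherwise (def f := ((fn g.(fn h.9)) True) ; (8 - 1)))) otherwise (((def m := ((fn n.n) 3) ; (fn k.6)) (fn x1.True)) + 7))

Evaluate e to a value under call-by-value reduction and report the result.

Answer: 6

Trace:
step 0: (if (false || ((let x = 2 in (if false then false else true)) || false)) then (if (let y = (\z.((\u.9) 5)) in (((\v.v) 6) == (y true))) then (if (if true then ((\w.true) 3) else (if false then false else true)) then 1 else ((\p.7) (if false then (\q.1) else (\r.0)))) else (if ((if false then (\s.false) else (\t.true)) ((\a.(\b.a)) 8)) then (let c = ((\d.false) 4) in (let e = true in 6)) else (let f = ((\g.(\h.9)) true) in (8 - 1)))) else (((let m = ((\n.n) 3) in (\k.6)) (\x1.true)) + 7))
step 1: [let@0.1.0] (if (false || ((if false then false else true) || false)) then (if (let y = (\z.((\u.9) 5)) in (((\v.v) 6) == (y true))) then (if (if true then ((\w.true) 3) else (if false then false else true)) then 1 else ((\p.7) (if false then (\q.1) else (\r.0)))) else (if ((if false then (\s.false) else (\t.true)) ((\a.(\b.a)) 8)) then (let c = ((\d.false) 4) in (let e = true in 6)) else (let f = ((\g.(\h.9)) true) in (8 - 1)))) else (((let m = ((\n.n) 3) in (\k.6)) (\x1.true)) + 7))
step 2: [if@0.1.0] (if (false || (true || false)) then (if (let y = (\z.((\u.9) 5)) in (((\v.v) 6) == (y true))) then (if (if true then ((\w.true) 3) else (if false then false else true)) then 1 else ((\p.7) (if false then (\q.1) else (\r.0)))) else (if ((if false then (\s.false) else (\t.true)) ((\a.(\b.a)) 8)) then (let c = ((\d.false) 4) in (let e = true in 6)) else (let f = ((\g.(\h.9)) true) in (8 - 1)))) else (((let m = ((\n.n) 3) in (\k.6)) (\x1.true)) + 7))
step 3: [delta@0.1] (if (false || true) then (if (let y = (\z.((\u.9) 5)) in (((\v.v) 6) == (y true))) then (if (if true then ((\w.true) 3) else (if false then false else true)) then 1 else ((\p.7) (if false then (\q.1) else (\r.0)))) else (if ((if false then (\s.false) else (\t.true)) ((\a.(\b.a)) 8)) then (let c = ((\d.false) 4) in (let e = true in 6)) else (let f = ((\g.(\h.9)) true) in (8 - 1)))) else (((let m = ((\n.n) 3) in (\k.6)) (\x1.true)) + 7))
step 4: [delta@0] (if true then (if (let y = (\z.((\u.9) 5)) in (((\v.v) 6) == (y true))) then (if (if true then ((\w.true) 3) else (if false then false else true)) then 1 else ((\p.7) (if false then (\q.1) else (\r.0)))) else (if ((if false then (\s.false) else (\t.true)) ((\a.(\b.a)) 8)) then (let c = ((\d.false) 4) in (let e = true in 6)) else (let f = ((\g.(\h.9)) true) in (8 - 1)))) else (((let m = ((\n.n) 3) in (\k.6)) (\x1.true)) + 7))
step 5: [if@root] (if (let y = (\z.((\u.9) 5)) in (((\v.v) 6) == (y true))) then (if (if true then ((\w.true) 3) else (if false then false else true)) then 1 else ((\p.7) (if false then (\q.1) else (\r.0)))) else (if ((if false then (\s.false) else (\t.true)) ((\a.(\b.a)) 8)) then (let c = ((\d.false) 4) in (let e = true in 6)) else (let f = ((\g.(\h.9)) true) in (8 - 1))))
step 6: [let@0] (if (((\v.v) 6) == ((\z.((\u.9) 5)) true)) then (if (if true then ((\w.true) 3) else (if false then false else true)) then 1 else ((\p.7) (if false then (\q.1) else (\r.0)))) else (if ((if false then (\s.false) else (\t.true)) ((\a.(\b.a)) 8)) then (let c = ((\d.false) 4) in (let e = true in 6)) else (let f = ((\g.(\h.9)) true) in (8 - 1))))
step 7: [beta@0.0] (if (6 == ((\z.((\u.9) 5)) true)) then (if (if true then ((\w.true) 3) else (if false then false else true)) then 1 else ((\p.7) (if false then (\q.1) else (\r.0)))) else (if ((if false then (\s.false) else (\t.true)) ((\a.(\b.a)) 8)) then (let c = ((\d.false) 4) in (let e = true in 6)) else (let f = ((\g.(\h.9)) true) in (8 - 1))))
step 8: [beta@0.1] (if (6 == ((\u.9) 5)) then (if (if true then ((\w.true) 3) else (if false then false else true)) then 1 else ((\p.7) (if false then (\q.1) else (\r.0)))) else (if ((if false then (\s.false) else (\t.true)) ((\a.(\b.a)) 8)) then (let c = ((\d.false) 4) in (let e = true in 6)) else (let f = ((\g.(\h.9)) true) in (8 - 1))))
step 9: [beta@0.1] (if (6 == 9) then (if (if true then ((\w.true) 3) else (if false then false else true)) then 1 else ((\p.7) (if false then (\q.1) else (\r.0)))) else (if ((if false then (\s.false) else (\t.true)) ((\a.(\b.a)) 8)) then (let c = ((\d.false) 4) in (let e = true in 6)) else (let f = ((\g.(\h.9)) true) in (8 - 1))))
step 10: [delta@0] (if false then (if (if true then ((\w.true) 3) else (if false then false else true)) then 1 else ((\p.7) (if false then (\q.1) else (\r.0)))) else (if ((if false then (\s.false) else (\t.true)) ((\a.(\b.a)) 8)) then (let c = ((\d.false) 4) in (let e = true in 6)) else (let f = ((\g.(\h.9)) true) in (8 - 1))))
step 11: [if@root] (if ((if false then (\s.false) else (\t.true)) ((\a.(\b.a)) 8)) then (let c = ((\d.false) 4) in (let e = true in 6)) else (let f = ((\g.(\h.9)) true) in (8 - 1)))
step 12: [if@0.0] (if ((\t.true) ((\a.(\b.a)) 8)) then (let c = ((\d.false) 4) in (let e = true in 6)) else (let f = ((\g.(\h.9)) true) in (8 - 1)))
step 13: [beta@0.1] (if ((\t.true) (\b.8)) then (let c = ((\d.false) 4) in (let e = true in 6)) else (let f = ((\g.(\h.9)) true) in (8 - 1)))
step 14: [beta@0] (if true then (let c = ((\d.false) 4) in (let e = true in 6)) else (let f = ((\g.(\h.9)) true) in (8 - 1)))
step 15: [if@root] (let c = ((\d.false) 4) in (let e = true in 6))
step 16: [beta@0] (let c = false in (let e = true in 6))
step 17: [let@root] (let e = true in 6)
step 18: [let@root] 6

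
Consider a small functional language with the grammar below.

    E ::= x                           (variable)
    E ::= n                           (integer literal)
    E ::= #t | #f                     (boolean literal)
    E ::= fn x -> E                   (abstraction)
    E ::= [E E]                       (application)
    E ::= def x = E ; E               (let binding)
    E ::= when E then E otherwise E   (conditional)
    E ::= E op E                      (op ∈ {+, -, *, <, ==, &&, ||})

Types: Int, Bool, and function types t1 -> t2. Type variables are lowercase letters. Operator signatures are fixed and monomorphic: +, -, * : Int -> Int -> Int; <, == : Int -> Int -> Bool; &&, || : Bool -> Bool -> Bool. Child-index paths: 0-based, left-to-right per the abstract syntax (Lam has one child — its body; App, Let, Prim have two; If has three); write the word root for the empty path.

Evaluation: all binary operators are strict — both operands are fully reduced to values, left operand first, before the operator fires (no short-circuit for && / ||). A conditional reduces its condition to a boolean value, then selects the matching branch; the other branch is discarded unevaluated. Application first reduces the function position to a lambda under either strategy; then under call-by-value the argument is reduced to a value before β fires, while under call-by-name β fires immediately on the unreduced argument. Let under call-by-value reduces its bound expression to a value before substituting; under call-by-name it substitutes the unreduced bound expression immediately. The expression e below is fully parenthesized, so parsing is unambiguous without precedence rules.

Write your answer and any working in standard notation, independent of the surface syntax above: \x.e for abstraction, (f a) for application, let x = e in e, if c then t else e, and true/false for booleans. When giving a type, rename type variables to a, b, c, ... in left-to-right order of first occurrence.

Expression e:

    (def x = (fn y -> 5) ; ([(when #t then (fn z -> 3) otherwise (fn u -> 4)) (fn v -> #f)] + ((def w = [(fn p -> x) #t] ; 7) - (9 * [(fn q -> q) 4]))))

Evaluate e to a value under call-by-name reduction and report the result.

Answer: -26

Derivation:
step 0: (let x = (\y.5) in (((if true then (\z.3) else (\u.4)) (\v.false)) + ((let w = ((\p.x) true) in 7) - (9 * ((\q.q) 4)))))
step 1: [let@root] (((if true then (\z.3) else (\u.4)) (\v.false)) + ((let w = ((\p.(\y.5)) true) in 7) - (9 * ((\q.q) 4))))
step 2: [if@0.0] (((\z.3) (\v.false)) + ((let w = ((\p.(\y.5)) true) in 7) - (9 * ((\q.q) 4))))
step 3: [beta@0] (3 + ((let w = ((\p.(\y.5)) true) in 7) - (9 * ((\q.q) 4))))
step 4: [let@1.0] (3 + (7 - (9 * ((\q.q) 4))))
step 5: [beta@1.1.1] (3 + (7 - (9 * 4)))
step 6: [delta@1.1] (3 + (7 - 36))
step 7: [delta@1] (3 + -29)
step 8: [delta@root] -26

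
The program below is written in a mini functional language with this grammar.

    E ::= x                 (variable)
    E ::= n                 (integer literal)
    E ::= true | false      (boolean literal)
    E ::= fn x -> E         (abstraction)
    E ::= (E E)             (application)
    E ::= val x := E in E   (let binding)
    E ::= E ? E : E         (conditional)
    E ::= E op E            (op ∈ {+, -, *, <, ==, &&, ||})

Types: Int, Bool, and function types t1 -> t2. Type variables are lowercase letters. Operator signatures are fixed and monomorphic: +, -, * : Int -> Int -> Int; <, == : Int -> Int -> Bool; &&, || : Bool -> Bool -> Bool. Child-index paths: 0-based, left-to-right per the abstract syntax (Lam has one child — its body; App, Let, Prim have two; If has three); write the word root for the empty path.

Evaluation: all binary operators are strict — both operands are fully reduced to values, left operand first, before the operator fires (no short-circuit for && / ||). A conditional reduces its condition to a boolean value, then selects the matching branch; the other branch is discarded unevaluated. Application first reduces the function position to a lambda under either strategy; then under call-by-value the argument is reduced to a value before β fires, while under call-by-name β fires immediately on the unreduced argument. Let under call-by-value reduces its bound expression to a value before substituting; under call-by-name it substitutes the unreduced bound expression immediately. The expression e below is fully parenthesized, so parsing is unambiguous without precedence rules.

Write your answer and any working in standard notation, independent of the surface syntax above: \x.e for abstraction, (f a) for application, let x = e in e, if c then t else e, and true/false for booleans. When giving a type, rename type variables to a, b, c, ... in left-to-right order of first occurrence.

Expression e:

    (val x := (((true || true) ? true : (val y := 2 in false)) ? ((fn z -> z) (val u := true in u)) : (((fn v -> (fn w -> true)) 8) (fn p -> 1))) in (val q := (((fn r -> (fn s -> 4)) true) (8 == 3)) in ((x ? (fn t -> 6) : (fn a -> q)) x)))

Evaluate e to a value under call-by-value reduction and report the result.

Working:
step 0: (let x = (if (if (true || true) then true else (let y = 2 in false)) then ((\z.z) (let u = true in u)) else (((\v.(\w.true)) 8) (\p.1))) in (let q = (((\r.(\s.4)) true) (8 == 3)) in ((if x then (\t.6) else (\a.q)) x)))
step 1: [delta@0.0.0] (let x = (if (if true then true else (let y = 2 in false)) then ((\z.z) (let u = true in u)) else (((\v.(\w.true)) 8) (\p.1))) in (let q = (((\r.(\s.4)) true) (8 == 3)) in ((if x then (\t.6) else (\a.q)) x)))
step 2: [if@0.0] (let x = (if true then ((\z.z) (let u = true in u)) else (((\v.(\w.true)) 8) (\p.1))) in (let q = (((\r.(\s.4)) true) (8 == 3)) in ((if x then (\t.6) else (\a.q)) x)))
step 3: [if@0] (let x = ((\z.z) (let u = true in u)) in (let q = (((\r.(\s.4)) true) (8 == 3)) in ((if x then (\t.6) else (\a.q)) x)))
step 4: [let@0.1] (let x = ((\z.z) true) in (let q = (((\r.(\s.4)) true) (8 == 3)) in ((if x then (\t.6) else (\a.q)) x)))
step 5: [beta@0] (let x = true in (let q = (((\r.(\s.4)) true) (8 == 3)) in ((if x then (\t.6) else (\a.q)) x)))
step 6: [let@root] (let q = (((\r.(\s.4)) true) (8 == 3)) in ((if true then (\t.6) else (\a.q)) true))
step 7: [beta@0.0] (let q = ((\s.4) (8 == 3)) in ((if true then (\t.6) else (\a.q)) true))
step 8: [delta@0.1] (let q = ((\s.4) false) in ((if true then (\t.6) else (\a.q)) true))
step 9: [beta@0] (let q = 4 in ((if true then (\t.6) else (\a.q)) true))
step 10: [let@root] ((if true then (\t.6) else (\a.4)) true)
step 11: [if@0] ((\t.6) true)
step 12: [beta@root] 6

Answer: 6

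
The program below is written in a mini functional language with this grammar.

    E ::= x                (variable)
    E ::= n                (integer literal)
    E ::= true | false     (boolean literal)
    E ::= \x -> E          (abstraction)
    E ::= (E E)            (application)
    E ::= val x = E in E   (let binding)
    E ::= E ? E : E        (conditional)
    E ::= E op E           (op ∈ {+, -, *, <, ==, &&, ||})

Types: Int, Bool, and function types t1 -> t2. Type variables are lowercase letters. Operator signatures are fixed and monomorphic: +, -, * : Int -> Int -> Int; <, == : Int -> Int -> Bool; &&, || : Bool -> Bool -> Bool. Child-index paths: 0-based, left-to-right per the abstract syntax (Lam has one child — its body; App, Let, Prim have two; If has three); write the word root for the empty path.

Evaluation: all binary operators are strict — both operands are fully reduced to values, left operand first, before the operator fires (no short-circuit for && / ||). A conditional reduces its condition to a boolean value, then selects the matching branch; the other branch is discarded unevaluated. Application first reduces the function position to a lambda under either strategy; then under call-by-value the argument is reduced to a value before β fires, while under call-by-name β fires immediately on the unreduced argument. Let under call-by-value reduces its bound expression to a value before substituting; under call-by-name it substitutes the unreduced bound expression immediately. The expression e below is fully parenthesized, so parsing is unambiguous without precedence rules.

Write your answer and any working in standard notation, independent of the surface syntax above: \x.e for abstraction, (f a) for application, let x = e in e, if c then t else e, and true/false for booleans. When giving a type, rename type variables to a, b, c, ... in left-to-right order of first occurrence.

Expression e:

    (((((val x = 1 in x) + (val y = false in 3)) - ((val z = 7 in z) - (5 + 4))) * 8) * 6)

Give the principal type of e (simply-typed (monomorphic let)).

Answer: Int

Working:
let x : Int
x : Int
  unify Int ~ Int
let y : Bool
  unify Int ~ Int
  unify Int ~ Int
let z : Int
z : Int
  unify Int ~ Int
  unify Int ~ Int
  unify Int ~ Int
  unify Int ~ Int
  unify Int ~ Int
  unify Int ~ Int
  unify Int ~ Int
  unify Int ~ Int
  unify Int ~ Int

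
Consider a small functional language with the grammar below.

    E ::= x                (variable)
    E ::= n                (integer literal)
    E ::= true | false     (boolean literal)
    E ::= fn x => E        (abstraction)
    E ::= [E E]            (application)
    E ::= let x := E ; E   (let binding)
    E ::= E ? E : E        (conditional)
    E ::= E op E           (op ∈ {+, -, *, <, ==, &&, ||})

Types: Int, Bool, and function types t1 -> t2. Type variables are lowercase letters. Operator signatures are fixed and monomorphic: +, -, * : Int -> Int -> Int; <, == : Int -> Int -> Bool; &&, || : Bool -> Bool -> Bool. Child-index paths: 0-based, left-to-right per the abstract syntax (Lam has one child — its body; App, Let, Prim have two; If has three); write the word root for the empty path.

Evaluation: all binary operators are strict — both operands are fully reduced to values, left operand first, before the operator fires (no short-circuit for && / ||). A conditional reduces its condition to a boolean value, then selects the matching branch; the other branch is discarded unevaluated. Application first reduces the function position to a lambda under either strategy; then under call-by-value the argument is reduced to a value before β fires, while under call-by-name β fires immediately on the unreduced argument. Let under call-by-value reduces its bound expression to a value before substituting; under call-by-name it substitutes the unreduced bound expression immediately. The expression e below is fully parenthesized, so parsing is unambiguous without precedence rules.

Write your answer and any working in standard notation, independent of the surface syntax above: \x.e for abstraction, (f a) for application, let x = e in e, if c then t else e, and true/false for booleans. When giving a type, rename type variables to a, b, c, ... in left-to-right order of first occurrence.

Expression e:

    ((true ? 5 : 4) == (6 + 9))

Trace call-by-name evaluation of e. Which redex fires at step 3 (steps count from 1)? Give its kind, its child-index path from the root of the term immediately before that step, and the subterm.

Answer: delta at root : (5 == 15)

Trace:
step 0: ((if true then 5 else 4) == (6 + 9))
step 1: [if@0] (5 == (6 + 9))
step 2: [delta@1] (5 == 15)
step 3: [delta@root] false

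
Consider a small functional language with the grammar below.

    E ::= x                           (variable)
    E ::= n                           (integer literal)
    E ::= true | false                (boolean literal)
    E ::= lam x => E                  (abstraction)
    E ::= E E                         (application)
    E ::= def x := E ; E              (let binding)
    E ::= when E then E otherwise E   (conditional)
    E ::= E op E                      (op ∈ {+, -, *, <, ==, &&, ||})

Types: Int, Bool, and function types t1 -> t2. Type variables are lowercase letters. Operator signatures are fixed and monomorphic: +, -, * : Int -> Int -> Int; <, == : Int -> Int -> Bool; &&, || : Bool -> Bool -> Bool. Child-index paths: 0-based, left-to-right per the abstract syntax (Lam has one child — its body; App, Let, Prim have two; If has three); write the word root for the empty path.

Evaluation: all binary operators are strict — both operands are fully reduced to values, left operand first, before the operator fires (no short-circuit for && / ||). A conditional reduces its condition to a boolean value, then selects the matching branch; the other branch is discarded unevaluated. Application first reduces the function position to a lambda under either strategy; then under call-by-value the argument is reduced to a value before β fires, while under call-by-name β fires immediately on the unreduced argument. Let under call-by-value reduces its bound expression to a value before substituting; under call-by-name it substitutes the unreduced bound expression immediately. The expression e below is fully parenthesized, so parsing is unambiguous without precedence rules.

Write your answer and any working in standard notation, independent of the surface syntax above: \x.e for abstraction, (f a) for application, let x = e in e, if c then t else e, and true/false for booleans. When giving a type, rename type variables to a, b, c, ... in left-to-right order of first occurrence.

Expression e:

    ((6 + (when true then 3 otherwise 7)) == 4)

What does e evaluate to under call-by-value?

Answer: false

Derivation:
step 0: ((6 + (if true then 3 else 7)) == 4)
step 1: [if@0.1] ((6 + 3) == 4)
step 2: [delta@0] (9 == 4)
step 3: [delta@root] false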